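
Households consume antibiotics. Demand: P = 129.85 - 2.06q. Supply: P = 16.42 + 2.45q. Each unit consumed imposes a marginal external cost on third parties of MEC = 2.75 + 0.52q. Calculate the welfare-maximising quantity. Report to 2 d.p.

Social marginal benefit = demand − MEC = 127.10 - 2.58q.
Set SMB = MC: 127.10 - 2.58q = 16.42 + 2.45q → q* = 22.0040.

q* = 22.00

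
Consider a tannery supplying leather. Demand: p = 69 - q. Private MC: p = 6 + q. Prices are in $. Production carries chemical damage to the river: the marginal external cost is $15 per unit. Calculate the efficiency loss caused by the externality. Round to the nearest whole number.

DWL = $56

Market equilibrium (private): 6 + q = 69 - q → q_m = 31.5000.
Social marginal cost = private MC + MEC = 21 + q.
Set SMC = demand: 21 + q = 69 - q → q* = 24.0000.
The welfare-loss triangle has base |q_m − q*| and height MEC(q_m) (the vertical gap between SMC and demand is zero at q* and MEC at q_m).
DWL = ½ × 7.5000 × 15.0000 = 56.2500.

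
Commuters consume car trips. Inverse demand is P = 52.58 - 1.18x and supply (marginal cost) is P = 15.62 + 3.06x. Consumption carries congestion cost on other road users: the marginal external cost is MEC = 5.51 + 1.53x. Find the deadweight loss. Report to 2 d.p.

Market equilibrium (private): 15.62 + 3.06x = 52.58 - 1.18x → x_m = 8.7170.
Social marginal benefit = demand − MEC = 47.07 - 2.71x.
Set SMB = MC: 47.07 - 2.71x = 15.62 + 3.06x → x* = 5.4506.
The loss is the area between SMB and MC from x* to x_m; with linear curves that's a triangle of height MEC(x_m).
DWL = ½ × 3.2664 × 18.8470 = 30.7809.

DWL = 30.78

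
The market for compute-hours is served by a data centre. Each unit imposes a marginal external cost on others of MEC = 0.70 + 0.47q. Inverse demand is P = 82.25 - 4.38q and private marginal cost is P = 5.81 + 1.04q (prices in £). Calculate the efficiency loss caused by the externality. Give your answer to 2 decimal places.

Market equilibrium (private): 5.81 + 1.04q = 82.25 - 4.38q → q_m = 14.1033.
Social marginal cost = private MC + MEC = 6.51 + 1.51q.
Set SMC = demand: 6.51 + 1.51q = 82.25 - 4.38q → q* = 12.8591.
Between q* and q_m the wedge SMC − demand runs linearly from 0 to MEC(q_m), so the loss is a triangle.
DWL = ½ × 1.2442 × 7.3286 = 4.5591.

DWL = £4.56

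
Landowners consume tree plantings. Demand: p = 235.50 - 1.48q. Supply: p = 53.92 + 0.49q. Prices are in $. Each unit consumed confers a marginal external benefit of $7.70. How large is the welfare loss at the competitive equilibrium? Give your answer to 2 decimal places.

DWL = $15.05

Market equilibrium (private): 53.92 + 0.49q = 235.50 - 1.48q → q_m = 92.1726.
Social marginal benefit = demand + MEB = 243.20 - 1.48q.
Set SMB = MC: 243.20 - 1.48q = 53.92 + 0.49q → q* = 96.0812.
The welfare-loss triangle has base |q_m − q*| and height MEB(q_m) (the vertical gap between SMB and MC is zero at q* and MEB at q_m).
DWL = ½ × 3.9086 × 7.7000 = 15.0481.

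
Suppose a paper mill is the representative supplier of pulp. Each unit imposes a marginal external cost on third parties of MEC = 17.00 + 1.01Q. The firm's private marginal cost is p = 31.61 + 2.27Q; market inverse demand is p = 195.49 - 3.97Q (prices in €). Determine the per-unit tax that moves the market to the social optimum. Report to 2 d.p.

Social marginal cost = private MC + MEC = 48.61 + 3.28Q.
Set SMC = demand: 48.61 + 3.28Q = 195.49 - 3.97Q → Q* = 20.2593.
The Pigouvian tax equals MEC at Q*: 17.00 + 1.01×20.2593 = 37.4619.

tax = €37.46 per unit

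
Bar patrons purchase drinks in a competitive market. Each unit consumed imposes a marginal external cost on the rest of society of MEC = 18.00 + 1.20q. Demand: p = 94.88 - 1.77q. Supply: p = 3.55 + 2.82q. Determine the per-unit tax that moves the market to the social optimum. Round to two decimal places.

Social marginal benefit = demand − MEC = 76.88 - 2.97q.
Set SMB = MC: 76.88 - 2.97q = 3.55 + 2.82q → q* = 12.6649.
The Pigouvian tax equals MEC at q*: 18.00 + 1.20×12.6649 = 33.1979.

tax = 33.20 per unit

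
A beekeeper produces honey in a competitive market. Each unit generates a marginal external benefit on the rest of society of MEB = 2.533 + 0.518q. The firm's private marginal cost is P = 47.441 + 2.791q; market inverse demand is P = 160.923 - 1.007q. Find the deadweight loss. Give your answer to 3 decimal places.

DWL = 49.448

Market equilibrium (private): 47.441 + 2.791q = 160.923 - 1.007q → q_m = 29.8794.
Social marginal cost = private MC − MEB = 44.908 + 2.273q.
Set SMC = demand: 44.908 + 2.273q = 160.923 - 1.007q → q* = 35.3704.
Between q* and q_m the wedge demand − SMC runs linearly from 0 to MEB(q_m), so the loss is a triangle.
DWL = ½ × 5.4910 × 18.0105 = 49.4478.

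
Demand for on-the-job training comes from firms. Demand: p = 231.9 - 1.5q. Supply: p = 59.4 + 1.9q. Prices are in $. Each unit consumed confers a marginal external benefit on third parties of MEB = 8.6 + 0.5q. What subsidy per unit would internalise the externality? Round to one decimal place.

Social marginal benefit = demand + MEB = 240.5 - q.
Set SMB = MC: 240.5 - q = 59.4 + 1.9q → q* = 62.4483.
The Pigouvian subsidy equals MEB at q*: 8.6 + 0.5×62.4483 = 39.8242.

subsidy = $39.8 per unit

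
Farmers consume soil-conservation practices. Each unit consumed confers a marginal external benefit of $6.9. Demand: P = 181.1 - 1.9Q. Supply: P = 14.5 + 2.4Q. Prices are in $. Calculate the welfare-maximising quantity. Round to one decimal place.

Q* = 40.3

Social marginal benefit = demand + MEB = 188.0 - 1.9Q.
Set SMB = MC: 188.0 - 1.9Q = 14.5 + 2.4Q → Q* = 40.3488.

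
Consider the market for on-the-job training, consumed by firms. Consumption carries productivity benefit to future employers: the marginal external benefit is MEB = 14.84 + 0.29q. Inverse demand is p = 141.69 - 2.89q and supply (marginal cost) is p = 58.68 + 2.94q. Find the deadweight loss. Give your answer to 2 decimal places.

Market equilibrium (private): 58.68 + 2.94q = 141.69 - 2.89q → q_m = 14.2384.
Social marginal benefit = demand + MEB = 156.53 - 2.60q.
Set SMB = MC: 156.53 - 2.60q = 58.68 + 2.94q → q* = 17.6625.
The welfare-loss triangle has base |q_m − q*| and height MEB(q_m) (the vertical gap between SMB and MC is zero at q* and MEB at q_m).
DWL = ½ × 3.4241 × 18.9691 = 32.4760.

DWL = 32.48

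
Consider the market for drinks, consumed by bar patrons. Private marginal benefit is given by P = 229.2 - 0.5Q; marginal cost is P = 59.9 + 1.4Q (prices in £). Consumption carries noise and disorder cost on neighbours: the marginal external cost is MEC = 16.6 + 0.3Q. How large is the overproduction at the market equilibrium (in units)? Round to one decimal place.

Market equilibrium (private): 59.9 + 1.4Q = 229.2 - 0.5Q → Q_m = 89.1053.
Social marginal benefit = demand − MEC = 212.6 - 0.8Q.
Set SMB = MC: 212.6 - 0.8Q = 59.9 + 1.4Q → Q* = 69.4091.
Gap = |89.1053 − 69.4091| = 19.6962.

19.7 units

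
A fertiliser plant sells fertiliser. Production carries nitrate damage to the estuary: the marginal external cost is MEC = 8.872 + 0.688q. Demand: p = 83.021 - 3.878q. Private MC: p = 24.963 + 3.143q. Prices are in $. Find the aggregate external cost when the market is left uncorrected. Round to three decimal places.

Market equilibrium (private): 24.963 + 3.143q = 83.021 - 3.878q → q_m = 8.2692.
Total external cost = ∫₀^{q_m} (8.872 + 0.688q) dq = 8.872×8.2692 + ½×0.688×8.2692² = 96.8869.

$96.887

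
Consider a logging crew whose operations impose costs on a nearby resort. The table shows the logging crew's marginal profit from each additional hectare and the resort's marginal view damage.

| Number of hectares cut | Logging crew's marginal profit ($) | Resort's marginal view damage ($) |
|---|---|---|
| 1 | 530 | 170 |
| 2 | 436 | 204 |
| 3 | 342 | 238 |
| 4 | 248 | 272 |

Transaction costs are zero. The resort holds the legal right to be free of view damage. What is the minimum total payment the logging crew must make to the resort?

$612

Efficient level: marginal profit ≥ marginal view damage through level 3, so k* = 3.
With the resort holding the right, the logging crew must at least compensate total damage at k*: 170 + 204 + 238 = 612.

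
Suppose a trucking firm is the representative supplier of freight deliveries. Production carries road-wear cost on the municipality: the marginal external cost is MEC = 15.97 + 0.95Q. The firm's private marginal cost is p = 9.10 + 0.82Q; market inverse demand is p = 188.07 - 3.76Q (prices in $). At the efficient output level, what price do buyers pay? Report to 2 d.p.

P = $77.24

Social marginal cost = private MC + MEC = 25.07 + 1.77Q.
Set SMC = demand: 25.07 + 1.77Q = 188.07 - 3.76Q → Q* = 29.4756.
Consumer price on the demand curve at Q*: 188.07 − 3.76×29.4756 = 77.2417.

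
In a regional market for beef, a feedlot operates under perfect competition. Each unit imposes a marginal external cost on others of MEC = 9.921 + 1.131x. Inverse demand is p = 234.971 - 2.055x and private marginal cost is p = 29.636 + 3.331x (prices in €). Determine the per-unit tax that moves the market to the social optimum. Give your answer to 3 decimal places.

tax = €43.834 per unit

Social marginal cost = private MC + MEC = 39.557 + 4.462x.
Set SMC = demand: 39.557 + 4.462x = 234.971 - 2.055x → x* = 29.9853.
The Pigouvian tax equals MEC at x*: 9.921 + 1.131×29.9853 = 43.8344.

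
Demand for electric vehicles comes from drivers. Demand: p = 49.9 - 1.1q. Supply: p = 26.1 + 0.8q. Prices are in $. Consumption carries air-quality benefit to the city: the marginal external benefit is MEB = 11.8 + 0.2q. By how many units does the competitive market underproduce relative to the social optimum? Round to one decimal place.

8.4 units

Market equilibrium (private): 26.1 + 0.8q = 49.9 - 1.1q → q_m = 12.5263.
Social marginal benefit = demand + MEB = 61.7 - 0.9q.
Set SMB = MC: 61.7 - 0.9q = 26.1 + 0.8q → q* = 20.9412.
Gap = |12.5263 − 20.9412| = 8.4149.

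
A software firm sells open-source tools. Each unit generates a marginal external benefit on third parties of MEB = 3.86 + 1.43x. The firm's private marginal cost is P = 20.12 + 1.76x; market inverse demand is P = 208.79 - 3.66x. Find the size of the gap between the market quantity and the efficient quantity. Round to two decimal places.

Market equilibrium (private): 20.12 + 1.76x = 208.79 - 3.66x → x_m = 34.8100.
Social marginal cost = private MC − MEB = 16.26 + 0.33x.
Set SMC = demand: 16.26 + 0.33x = 208.79 - 3.66x → x* = 48.2531.
Gap = |34.8100 − 48.2531| = 13.4431.

13.44 units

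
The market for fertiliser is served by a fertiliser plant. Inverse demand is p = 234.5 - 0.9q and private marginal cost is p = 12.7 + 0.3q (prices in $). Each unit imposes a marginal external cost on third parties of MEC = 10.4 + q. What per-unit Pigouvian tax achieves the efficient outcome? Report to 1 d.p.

Social marginal cost = private MC + MEC = 23.1 + 1.3q.
Set SMC = demand: 23.1 + 1.3q = 234.5 - 0.9q → q* = 96.0909.
The Pigouvian tax equals MEC at q*: 10.4 + 1.0×96.0909 = 106.4909.

tax = $106.5 per unit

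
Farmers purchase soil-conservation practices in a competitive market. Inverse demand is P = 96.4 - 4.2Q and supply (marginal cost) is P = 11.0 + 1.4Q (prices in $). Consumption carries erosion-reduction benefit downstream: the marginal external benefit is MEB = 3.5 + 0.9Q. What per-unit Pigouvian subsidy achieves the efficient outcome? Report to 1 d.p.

subsidy = $20.5 per unit

Social marginal benefit = demand + MEB = 99.9 - 3.3Q.
Set SMB = MC: 99.9 - 3.3Q = 11.0 + 1.4Q → Q* = 18.9149.
The Pigouvian subsidy equals MEB at Q*: 3.5 + 0.9×18.9149 = 20.5234.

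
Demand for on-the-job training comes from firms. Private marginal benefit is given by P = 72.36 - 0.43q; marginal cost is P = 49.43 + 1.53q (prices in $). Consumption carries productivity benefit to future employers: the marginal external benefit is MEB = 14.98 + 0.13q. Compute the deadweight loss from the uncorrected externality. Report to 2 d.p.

Market equilibrium (private): 49.43 + 1.53q = 72.36 - 0.43q → q_m = 11.6990.
Social marginal benefit = demand + MEB = 87.34 - 0.30q.
Set SMB = MC: 87.34 - 0.30q = 49.43 + 1.53q → q* = 20.7158.
Between q* and q_m the wedge SMB − MC runs linearly from 0 to MEB(q_m), so the loss is a triangle.
DWL = ½ × 9.0168 × 16.5009 = 74.3927.

DWL = $74.39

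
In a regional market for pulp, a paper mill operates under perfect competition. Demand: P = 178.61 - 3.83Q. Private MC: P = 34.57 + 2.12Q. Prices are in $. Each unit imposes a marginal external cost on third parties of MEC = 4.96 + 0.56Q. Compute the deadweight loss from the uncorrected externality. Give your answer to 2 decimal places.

DWL = $26.33

Market equilibrium (private): 34.57 + 2.12Q = 178.61 - 3.83Q → Q_m = 24.2084.
Social marginal cost = private MC + MEC = 39.53 + 2.68Q.
Set SMC = demand: 39.53 + 2.68Q = 178.61 - 3.83Q → Q* = 21.3641.
The loss is the area between SMC and demand from Q* to Q_m; with linear curves that's a triangle of height MEC(Q_m).
DWL = ½ × 2.8443 × 18.5167 = 26.3335.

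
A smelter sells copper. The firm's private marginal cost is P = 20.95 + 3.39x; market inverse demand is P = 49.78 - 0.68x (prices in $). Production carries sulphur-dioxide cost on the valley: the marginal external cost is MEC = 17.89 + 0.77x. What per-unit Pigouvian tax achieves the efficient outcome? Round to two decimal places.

Social marginal cost = private MC + MEC = 38.84 + 4.16x.
Set SMC = demand: 38.84 + 4.16x = 49.78 - 0.68x → x* = 2.2603.
The Pigouvian tax equals MEC at x*: 17.89 + 0.77×2.2603 = 19.6304.

tax = $19.63 per unit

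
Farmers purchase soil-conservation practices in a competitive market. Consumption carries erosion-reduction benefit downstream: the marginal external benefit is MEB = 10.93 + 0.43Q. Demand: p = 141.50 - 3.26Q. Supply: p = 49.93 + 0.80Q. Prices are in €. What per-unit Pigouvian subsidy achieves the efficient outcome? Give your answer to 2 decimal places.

subsidy = €23.07 per unit

Social marginal benefit = demand + MEB = 152.43 - 2.83Q.
Set SMB = MC: 152.43 - 2.83Q = 49.93 + 0.80Q → Q* = 28.2369.
The Pigouvian subsidy equals MEB at Q*: 10.93 + 0.43×28.2369 = 23.0719.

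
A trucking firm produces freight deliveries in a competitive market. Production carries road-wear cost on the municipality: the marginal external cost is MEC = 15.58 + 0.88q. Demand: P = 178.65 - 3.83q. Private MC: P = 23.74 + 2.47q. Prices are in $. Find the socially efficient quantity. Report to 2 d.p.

Social marginal cost = private MC + MEC = 39.32 + 3.35q.
Set SMC = demand: 39.32 + 3.35q = 178.65 - 3.83q → q* = 19.4053.

q* = 19.41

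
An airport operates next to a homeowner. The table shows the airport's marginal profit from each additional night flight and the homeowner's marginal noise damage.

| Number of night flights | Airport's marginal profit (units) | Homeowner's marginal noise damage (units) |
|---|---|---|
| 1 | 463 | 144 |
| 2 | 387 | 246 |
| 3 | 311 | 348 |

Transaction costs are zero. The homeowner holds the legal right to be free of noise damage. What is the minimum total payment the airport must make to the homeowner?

Efficient level: marginal profit ≥ marginal noise damage through level 2, so k* = 2.
With the homeowner holding the right, the airport must at least compensate total damage at k*: 144 + 246 = 390.

390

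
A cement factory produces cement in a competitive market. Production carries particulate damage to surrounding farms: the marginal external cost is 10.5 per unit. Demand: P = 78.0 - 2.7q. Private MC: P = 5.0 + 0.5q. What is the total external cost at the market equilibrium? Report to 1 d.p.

239.5

Market equilibrium (private): 5.0 + 0.5q = 78.0 - 2.7q → q_m = 22.8125.
Total external cost = MEC × q_m = 10.5 × 22.8125 = 239.5313.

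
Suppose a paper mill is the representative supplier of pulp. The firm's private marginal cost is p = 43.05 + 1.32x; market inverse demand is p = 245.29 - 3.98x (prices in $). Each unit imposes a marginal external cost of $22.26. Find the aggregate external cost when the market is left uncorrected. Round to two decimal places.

Market equilibrium (private): 43.05 + 1.32x = 245.29 - 3.98x → x_m = 38.1585.
Total external cost = MEC × x_m = 22.26 × 38.1585 = 849.4082.

$849.41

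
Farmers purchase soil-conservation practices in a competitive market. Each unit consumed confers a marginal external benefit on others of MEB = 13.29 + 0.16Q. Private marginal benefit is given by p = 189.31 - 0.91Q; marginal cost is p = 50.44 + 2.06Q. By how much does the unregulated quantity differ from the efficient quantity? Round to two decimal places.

7.39 units

Market equilibrium (private): 50.44 + 2.06Q = 189.31 - 0.91Q → Q_m = 46.7576.
Social marginal benefit = demand + MEB = 202.60 - 0.75Q.
Set SMB = MC: 202.60 - 0.75Q = 50.44 + 2.06Q → Q* = 54.1495.
Gap = |46.7576 − 54.1495| = 7.3919.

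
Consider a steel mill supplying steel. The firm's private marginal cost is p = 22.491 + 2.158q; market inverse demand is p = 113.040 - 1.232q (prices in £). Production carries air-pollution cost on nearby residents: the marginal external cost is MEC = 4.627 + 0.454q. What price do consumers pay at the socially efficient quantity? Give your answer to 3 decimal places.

Social marginal cost = private MC + MEC = 27.118 + 2.612q.
Set SMC = demand: 27.118 + 2.612q = 113.040 - 1.232q → q* = 22.3522.
Consumer price on the demand curve at q*: 113.040 − 1.232×22.3522 = 85.5021.

P = £85.502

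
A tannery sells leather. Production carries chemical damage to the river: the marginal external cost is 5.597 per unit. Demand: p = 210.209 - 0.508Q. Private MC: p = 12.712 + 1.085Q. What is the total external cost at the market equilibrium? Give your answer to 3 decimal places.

Market equilibrium (private): 12.712 + 1.085Q = 210.209 - 0.508Q → Q_m = 123.9780.
Total external cost = MEC × Q_m = 5.597 × 123.9780 = 693.9049.

693.905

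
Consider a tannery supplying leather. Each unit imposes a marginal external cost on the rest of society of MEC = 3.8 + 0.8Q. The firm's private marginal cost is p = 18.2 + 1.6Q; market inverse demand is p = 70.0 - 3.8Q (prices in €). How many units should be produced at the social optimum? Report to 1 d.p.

Social marginal cost = private MC + MEC = 22.0 + 2.4Q.
Set SMC = demand: 22.0 + 2.4Q = 70.0 - 3.8Q → Q* = 7.7419.

Q* = 7.7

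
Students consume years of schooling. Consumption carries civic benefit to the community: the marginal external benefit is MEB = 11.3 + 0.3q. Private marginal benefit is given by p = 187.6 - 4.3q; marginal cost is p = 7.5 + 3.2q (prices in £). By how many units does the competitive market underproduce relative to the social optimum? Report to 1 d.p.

2.6 units

Market equilibrium (private): 7.5 + 3.2q = 187.6 - 4.3q → q_m = 24.0133.
Social marginal benefit = demand + MEB = 198.9 - 4.0q.
Set SMB = MC: 198.9 - 4.0q = 7.5 + 3.2q → q* = 26.5833.
Gap = |24.0133 − 26.5833| = 2.5700.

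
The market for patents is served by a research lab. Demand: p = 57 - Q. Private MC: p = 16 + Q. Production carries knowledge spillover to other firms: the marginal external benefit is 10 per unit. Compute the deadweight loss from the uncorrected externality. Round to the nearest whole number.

DWL = 25

Market equilibrium (private): 16 + Q = 57 - Q → Q_m = 20.5000.
Social marginal cost = private MC − MEB = 6 + Q.
Set SMC = demand: 6 + Q = 57 - Q → Q* = 25.5000.
Between Q* and Q_m the wedge demand − SMC runs linearly from 0 to MEB(Q_m), so the loss is a triangle.
DWL = ½ × 5.0000 × 10.0000 = 25.0000.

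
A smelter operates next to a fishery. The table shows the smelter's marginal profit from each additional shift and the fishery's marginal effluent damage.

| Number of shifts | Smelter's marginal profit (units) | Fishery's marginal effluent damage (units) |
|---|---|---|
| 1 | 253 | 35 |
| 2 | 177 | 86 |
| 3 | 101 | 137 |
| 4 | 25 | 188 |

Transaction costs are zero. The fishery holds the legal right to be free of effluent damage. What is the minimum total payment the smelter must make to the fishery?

Efficient level: marginal profit ≥ marginal effluent damage through level 2, so k* = 2.
With the fishery holding the right, the smelter must at least compensate total damage at k*: 35 + 86 = 121.

121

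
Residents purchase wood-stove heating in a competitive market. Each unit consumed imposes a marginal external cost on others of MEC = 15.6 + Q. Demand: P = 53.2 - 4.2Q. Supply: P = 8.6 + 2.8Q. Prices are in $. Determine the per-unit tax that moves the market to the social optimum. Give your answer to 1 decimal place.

tax = $19.2 per unit

Social marginal benefit = demand − MEC = 37.6 - 5.2Q.
Set SMB = MC: 37.6 - 5.2Q = 8.6 + 2.8Q → Q* = 3.6250.
The Pigouvian tax equals MEC at Q*: 15.6 + 1.0×3.6250 = 19.2250.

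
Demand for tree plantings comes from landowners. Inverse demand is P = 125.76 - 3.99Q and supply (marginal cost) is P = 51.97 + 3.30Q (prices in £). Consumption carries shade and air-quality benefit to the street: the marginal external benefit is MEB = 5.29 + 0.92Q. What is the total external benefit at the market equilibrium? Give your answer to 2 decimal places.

Market equilibrium (private): 51.97 + 3.30Q = 125.76 - 3.99Q → Q_m = 10.1221.
Total external benefit = ∫₀^{Q_m} (5.29 + 0.92Q) dQ = 5.29×10.1221 + ½×0.92×10.1221² = 100.6761.

£100.68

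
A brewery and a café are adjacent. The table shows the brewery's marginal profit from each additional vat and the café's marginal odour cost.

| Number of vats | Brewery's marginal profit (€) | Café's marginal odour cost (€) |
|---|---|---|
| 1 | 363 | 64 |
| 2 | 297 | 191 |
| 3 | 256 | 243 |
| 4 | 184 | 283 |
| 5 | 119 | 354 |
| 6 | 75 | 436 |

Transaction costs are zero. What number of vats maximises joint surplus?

Bargaining reaches the level where marginal profit last exceeds marginal odour cost.
That holds through level 3 (256 ≥ 243) but not at 4 (184 < 283).

3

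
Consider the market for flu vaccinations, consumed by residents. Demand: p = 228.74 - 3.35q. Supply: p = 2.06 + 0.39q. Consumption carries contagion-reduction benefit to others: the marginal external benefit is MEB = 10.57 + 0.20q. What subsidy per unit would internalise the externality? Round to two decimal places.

subsidy = 23.97 per unit

Social marginal benefit = demand + MEB = 239.31 - 3.15q.
Set SMB = MC: 239.31 - 3.15q = 2.06 + 0.39q → q* = 67.0198.
The Pigouvian subsidy equals MEB at q*: 10.57 + 0.20×67.0198 = 23.9740.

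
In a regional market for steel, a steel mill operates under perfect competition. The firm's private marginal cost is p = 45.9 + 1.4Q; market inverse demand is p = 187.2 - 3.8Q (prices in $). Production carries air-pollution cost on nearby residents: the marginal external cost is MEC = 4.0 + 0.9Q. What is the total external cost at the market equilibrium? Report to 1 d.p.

Market equilibrium (private): 45.9 + 1.4Q = 187.2 - 3.8Q → Q_m = 27.1731.
Total external cost = ∫₀^{Q_m} (4.0 + 0.9Q) dQ = 4.0×27.1731 + ½×0.9×27.1731² = 440.9622.

$441.0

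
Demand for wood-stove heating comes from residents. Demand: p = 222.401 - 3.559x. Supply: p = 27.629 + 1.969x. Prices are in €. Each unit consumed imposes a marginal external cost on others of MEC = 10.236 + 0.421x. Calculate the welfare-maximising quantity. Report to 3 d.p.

Social marginal benefit = demand − MEC = 212.165 - 3.980x.
Set SMB = MC: 212.165 - 3.980x = 27.629 + 1.969x → x* = 31.0197.

x* = 31.020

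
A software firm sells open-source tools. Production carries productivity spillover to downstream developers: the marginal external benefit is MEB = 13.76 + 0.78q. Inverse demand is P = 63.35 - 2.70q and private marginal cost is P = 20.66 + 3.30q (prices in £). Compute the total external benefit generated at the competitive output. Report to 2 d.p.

Market equilibrium (private): 20.66 + 3.30q = 63.35 - 2.70q → q_m = 7.1150.
Total external benefit = ∫₀^{q_m} (13.76 + 0.78q) dq = 13.76×7.1150 + ½×0.78×7.1150² = 117.6455.

£117.65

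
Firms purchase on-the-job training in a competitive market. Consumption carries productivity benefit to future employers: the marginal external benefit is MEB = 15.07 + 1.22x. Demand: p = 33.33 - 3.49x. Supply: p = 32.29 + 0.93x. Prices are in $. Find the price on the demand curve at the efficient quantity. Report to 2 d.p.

Social marginal benefit = demand + MEB = 48.40 - 2.27x.
Set SMB = MC: 48.40 - 2.27x = 32.29 + 0.93x → x* = 5.0344.
Consumer price on the demand curve at x*: 33.33 − 3.49×5.0344 = 15.7599.

P = $15.76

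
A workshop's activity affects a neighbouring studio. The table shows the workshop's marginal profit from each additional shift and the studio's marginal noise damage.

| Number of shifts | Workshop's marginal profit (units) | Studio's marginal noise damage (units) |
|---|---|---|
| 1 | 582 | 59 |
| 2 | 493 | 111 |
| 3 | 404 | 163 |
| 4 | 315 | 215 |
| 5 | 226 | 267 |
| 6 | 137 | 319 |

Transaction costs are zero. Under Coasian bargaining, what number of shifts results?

Bargaining reaches the level where marginal profit last exceeds marginal noise damage.
That holds through level 4 (315 ≥ 215) but not at 5 (226 < 267).

4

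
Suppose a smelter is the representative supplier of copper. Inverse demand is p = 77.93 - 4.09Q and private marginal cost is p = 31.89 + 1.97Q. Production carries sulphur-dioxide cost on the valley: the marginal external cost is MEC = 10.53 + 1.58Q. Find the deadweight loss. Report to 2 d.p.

DWL = 33.23

Market equilibrium (private): 31.89 + 1.97Q = 77.93 - 4.09Q → Q_m = 7.5974.
Social marginal cost = private MC + MEC = 42.42 + 3.55Q.
Set SMC = demand: 42.42 + 3.55Q = 77.93 - 4.09Q → Q* = 4.6479.
Between Q* and Q_m the wedge SMC − demand runs linearly from 0 to MEC(Q_m), so the loss is a triangle.
DWL = ½ × 2.9495 × 22.5338 = 33.2317.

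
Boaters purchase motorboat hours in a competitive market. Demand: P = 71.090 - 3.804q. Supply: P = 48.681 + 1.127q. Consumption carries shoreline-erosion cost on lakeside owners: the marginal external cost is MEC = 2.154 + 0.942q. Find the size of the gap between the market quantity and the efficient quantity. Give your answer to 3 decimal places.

1.096 units

Market equilibrium (private): 48.681 + 1.127q = 71.090 - 3.804q → q_m = 4.5445.
Social marginal benefit = demand − MEC = 68.936 - 4.746q.
Set SMB = MC: 68.936 - 4.746q = 48.681 + 1.127q → q* = 3.4488.
Gap = |4.5445 − 3.4488| = 1.0957.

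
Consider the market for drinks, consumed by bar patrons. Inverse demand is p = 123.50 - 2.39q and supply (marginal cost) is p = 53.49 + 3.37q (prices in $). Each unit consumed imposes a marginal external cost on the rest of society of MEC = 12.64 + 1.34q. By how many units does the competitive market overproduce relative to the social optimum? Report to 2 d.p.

Market equilibrium (private): 53.49 + 3.37q = 123.50 - 2.39q → q_m = 12.1545.
Social marginal benefit = demand − MEC = 110.86 - 3.73q.
Set SMB = MC: 110.86 - 3.73q = 53.49 + 3.37q → q* = 8.0803.
Gap = |12.1545 − 8.0803| = 4.0742.

4.07 units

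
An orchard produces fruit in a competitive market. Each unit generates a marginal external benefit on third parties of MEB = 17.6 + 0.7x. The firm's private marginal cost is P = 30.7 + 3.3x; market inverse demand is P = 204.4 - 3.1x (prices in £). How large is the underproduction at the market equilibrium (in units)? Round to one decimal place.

Market equilibrium (private): 30.7 + 3.3x = 204.4 - 3.1x → x_m = 27.1406.
Social marginal cost = private MC − MEB = 13.1 + 2.6x.
Set SMC = demand: 13.1 + 2.6x = 204.4 - 3.1x → x* = 33.5614.
Gap = |27.1406 − 33.5614| = 6.4208.

6.4 units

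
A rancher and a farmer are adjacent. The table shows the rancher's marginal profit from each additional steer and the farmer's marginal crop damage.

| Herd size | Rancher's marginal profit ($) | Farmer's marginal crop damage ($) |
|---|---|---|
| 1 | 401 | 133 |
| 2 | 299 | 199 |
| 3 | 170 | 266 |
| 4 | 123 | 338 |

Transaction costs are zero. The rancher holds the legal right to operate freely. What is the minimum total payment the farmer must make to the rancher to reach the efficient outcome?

Left alone the rancher would choose level 4 (marginal profit stays positive).
Efficient level: k* = 2 (marginal profit ≥ marginal crop damage through 2).
The farmer must at least cover the rancher's forgone profit from cutting 4→2: 170 + 123 = 293.

$293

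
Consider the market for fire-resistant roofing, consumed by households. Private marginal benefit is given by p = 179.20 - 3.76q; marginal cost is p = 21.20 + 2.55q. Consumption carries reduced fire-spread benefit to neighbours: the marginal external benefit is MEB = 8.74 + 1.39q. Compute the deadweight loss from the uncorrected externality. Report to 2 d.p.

Market equilibrium (private): 21.20 + 2.55q = 179.20 - 3.76q → q_m = 25.0396.
Social marginal benefit = demand + MEB = 187.94 - 2.37q.
Set SMB = MC: 187.94 - 2.37q = 21.20 + 2.55q → q* = 33.8902.
Height of the DWL triangle at q_m is SMB(q_m) − MC(q_m) = MEB(q_m) = 43.5451.
DWL = ½ × 8.8506 × 43.5451 = 192.7001.

DWL = 192.70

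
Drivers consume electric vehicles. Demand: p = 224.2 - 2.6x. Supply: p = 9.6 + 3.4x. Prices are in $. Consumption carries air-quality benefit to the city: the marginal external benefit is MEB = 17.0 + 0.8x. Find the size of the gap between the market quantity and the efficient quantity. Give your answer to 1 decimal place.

8.8 units

Market equilibrium (private): 9.6 + 3.4x = 224.2 - 2.6x → x_m = 35.7667.
Social marginal benefit = demand + MEB = 241.2 - 1.8x.
Set SMB = MC: 241.2 - 1.8x = 9.6 + 3.4x → x* = 44.5385.
Gap = |35.7667 − 44.5385| = 8.7718.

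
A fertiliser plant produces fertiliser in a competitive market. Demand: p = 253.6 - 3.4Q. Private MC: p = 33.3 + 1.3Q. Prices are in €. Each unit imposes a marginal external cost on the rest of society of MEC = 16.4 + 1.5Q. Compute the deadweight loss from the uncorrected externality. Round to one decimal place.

DWL = €606.3

Market equilibrium (private): 33.3 + 1.3Q = 253.6 - 3.4Q → Q_m = 46.8723.
Social marginal cost = private MC + MEC = 49.7 + 2.8Q.
Set SMC = demand: 49.7 + 2.8Q = 253.6 - 3.4Q → Q* = 32.8871.
Between Q* and Q_m the wedge SMC − demand runs linearly from 0 to MEC(Q_m), so the loss is a triangle.
DWL = ½ × 13.9852 × 86.7085 = 606.3179.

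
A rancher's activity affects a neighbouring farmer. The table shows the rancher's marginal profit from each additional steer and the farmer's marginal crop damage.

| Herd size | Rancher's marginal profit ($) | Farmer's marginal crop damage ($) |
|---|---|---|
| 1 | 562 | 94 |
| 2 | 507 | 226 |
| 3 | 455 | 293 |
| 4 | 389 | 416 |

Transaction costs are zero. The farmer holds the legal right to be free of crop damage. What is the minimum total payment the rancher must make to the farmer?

$613

Efficient level: marginal profit ≥ marginal crop damage through level 3, so k* = 3.
With the farmer holding the right, the rancher must at least compensate total damage at k*: 94 + 226 + 293 = 613.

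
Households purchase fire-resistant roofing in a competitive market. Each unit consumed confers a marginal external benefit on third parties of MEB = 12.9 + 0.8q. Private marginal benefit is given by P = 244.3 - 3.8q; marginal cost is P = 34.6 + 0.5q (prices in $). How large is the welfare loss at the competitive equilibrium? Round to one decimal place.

Market equilibrium (private): 34.6 + 0.5q = 244.3 - 3.8q → q_m = 48.7674.
Social marginal benefit = demand + MEB = 257.2 - 3.0q.
Set SMB = MC: 257.2 - 3.0q = 34.6 + 0.5q → q* = 63.6000.
Height of the DWL triangle at q_m is SMB(q_m) − MC(q_m) = MEB(q_m) = 51.9140.
DWL = ½ × 14.8326 × 51.9140 = 385.0098.

DWL = $385.0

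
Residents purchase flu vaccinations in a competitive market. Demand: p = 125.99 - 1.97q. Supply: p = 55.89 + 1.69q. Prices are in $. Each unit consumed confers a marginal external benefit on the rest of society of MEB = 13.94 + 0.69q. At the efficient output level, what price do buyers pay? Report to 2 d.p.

Social marginal benefit = demand + MEB = 139.93 - 1.28q.
Set SMB = MC: 139.93 - 1.28q = 55.89 + 1.69q → q* = 28.2963.
Consumer price on the demand curve at q*: 125.99 − 1.97×28.2963 = 70.2463.

P = $70.25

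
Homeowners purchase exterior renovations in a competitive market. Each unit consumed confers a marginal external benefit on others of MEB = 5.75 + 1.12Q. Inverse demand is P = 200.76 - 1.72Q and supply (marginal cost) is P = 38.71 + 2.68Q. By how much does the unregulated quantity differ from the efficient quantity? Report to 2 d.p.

14.33 units

Market equilibrium (private): 38.71 + 2.68Q = 200.76 - 1.72Q → Q_m = 36.8295.
Social marginal benefit = demand + MEB = 206.51 - 0.60Q.
Set SMB = MC: 206.51 - 0.60Q = 38.71 + 2.68Q → Q* = 51.1585.
Gap = |36.8295 − 51.1585| = 14.3290.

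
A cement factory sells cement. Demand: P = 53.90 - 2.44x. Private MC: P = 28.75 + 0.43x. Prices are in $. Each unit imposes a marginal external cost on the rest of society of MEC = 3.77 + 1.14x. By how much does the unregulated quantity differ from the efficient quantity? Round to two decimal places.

3.43 units

Market equilibrium (private): 28.75 + 0.43x = 53.90 - 2.44x → x_m = 8.7631.
Social marginal cost = private MC + MEC = 32.52 + 1.57x.
Set SMC = demand: 32.52 + 1.57x = 53.90 - 2.44x → x* = 5.3317.
Gap = |8.7631 − 5.3317| = 3.4314.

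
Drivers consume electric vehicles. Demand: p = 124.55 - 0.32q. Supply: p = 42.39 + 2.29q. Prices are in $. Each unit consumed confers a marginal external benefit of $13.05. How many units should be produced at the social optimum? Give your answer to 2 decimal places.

q* = 36.48

Social marginal benefit = demand + MEB = 137.60 - 0.32q.
Set SMB = MC: 137.60 - 0.32q = 42.39 + 2.29q → q* = 36.4789.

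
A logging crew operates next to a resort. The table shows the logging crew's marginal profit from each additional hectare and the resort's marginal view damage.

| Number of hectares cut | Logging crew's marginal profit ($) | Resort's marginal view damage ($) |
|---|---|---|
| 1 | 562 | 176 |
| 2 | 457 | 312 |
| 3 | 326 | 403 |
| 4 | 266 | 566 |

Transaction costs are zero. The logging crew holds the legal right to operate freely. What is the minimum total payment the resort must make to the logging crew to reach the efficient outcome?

$592

Left alone the logging crew would choose level 4 (marginal profit stays positive).
Efficient level: k* = 2 (marginal profit ≥ marginal view damage through 2).
The resort must at least cover the logging crew's forgone profit from cutting 4→2: 326 + 266 = 592.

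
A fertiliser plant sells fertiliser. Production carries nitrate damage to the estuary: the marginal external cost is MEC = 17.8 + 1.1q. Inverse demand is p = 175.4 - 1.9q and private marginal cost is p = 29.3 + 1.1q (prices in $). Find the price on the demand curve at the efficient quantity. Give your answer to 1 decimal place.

Social marginal cost = private MC + MEC = 47.1 + 2.2q.
Set SMC = demand: 47.1 + 2.2q = 175.4 - 1.9q → q* = 31.2927.
Consumer price on the demand curve at q*: 175.4 − 1.9×31.2927 = 115.9439.

P = $115.9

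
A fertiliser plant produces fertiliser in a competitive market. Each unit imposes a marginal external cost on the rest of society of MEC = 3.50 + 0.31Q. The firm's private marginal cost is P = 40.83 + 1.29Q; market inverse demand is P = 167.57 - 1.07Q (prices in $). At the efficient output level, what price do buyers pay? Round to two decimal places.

P = $118.18

Social marginal cost = private MC + MEC = 44.33 + 1.60Q.
Set SMC = demand: 44.33 + 1.60Q = 167.57 - 1.07Q → Q* = 46.1573.
Consumer price on the demand curve at Q*: 167.57 − 1.07×46.1573 = 118.1817.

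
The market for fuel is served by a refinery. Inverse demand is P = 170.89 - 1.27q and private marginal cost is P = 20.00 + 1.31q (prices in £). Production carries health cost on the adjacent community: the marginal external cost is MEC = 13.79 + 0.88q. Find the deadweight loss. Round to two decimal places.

Market equilibrium (private): 20.00 + 1.31q = 170.89 - 1.27q → q_m = 58.4845.
Social marginal cost = private MC + MEC = 33.79 + 2.19q.
Set SMC = demand: 33.79 + 2.19q = 170.89 - 1.27q → q* = 39.6243.
Height of the DWL triangle at q_m is SMC(q_m) − demand(q_m) = MEC(q_m) = 65.2564.
DWL = ½ × 18.8602 × 65.2564 = 615.3744.

DWL = £615.37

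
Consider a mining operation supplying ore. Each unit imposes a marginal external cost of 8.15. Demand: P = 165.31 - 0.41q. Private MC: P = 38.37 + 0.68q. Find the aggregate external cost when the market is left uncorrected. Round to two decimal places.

949.14

Market equilibrium (private): 38.37 + 0.68q = 165.31 - 0.41q → q_m = 116.4587.
Total external cost = MEC × q_m = 8.15 × 116.4587 = 949.1384.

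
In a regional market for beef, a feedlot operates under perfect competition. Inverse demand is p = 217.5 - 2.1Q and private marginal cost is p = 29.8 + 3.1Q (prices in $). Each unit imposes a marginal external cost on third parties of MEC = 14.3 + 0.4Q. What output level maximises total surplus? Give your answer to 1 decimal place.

Q* = 31.0

Social marginal cost = private MC + MEC = 44.1 + 3.5Q.
Set SMC = demand: 44.1 + 3.5Q = 217.5 - 2.1Q → Q* = 30.9643.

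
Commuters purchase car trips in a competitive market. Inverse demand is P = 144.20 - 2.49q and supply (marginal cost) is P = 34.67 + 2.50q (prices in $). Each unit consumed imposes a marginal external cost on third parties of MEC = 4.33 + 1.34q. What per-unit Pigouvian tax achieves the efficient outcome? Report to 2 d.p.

Social marginal benefit = demand − MEC = 139.87 - 3.83q.
Set SMB = MC: 139.87 - 3.83q = 34.67 + 2.50q → q* = 16.6193.
The Pigouvian tax equals MEC at q*: 4.33 + 1.34×16.6193 = 26.5999.

tax = $26.60 per unit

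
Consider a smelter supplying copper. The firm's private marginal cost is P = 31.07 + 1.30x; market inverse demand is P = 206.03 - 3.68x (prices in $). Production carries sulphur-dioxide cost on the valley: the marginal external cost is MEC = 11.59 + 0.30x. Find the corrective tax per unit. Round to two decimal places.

Social marginal cost = private MC + MEC = 42.66 + 1.60x.
Set SMC = demand: 42.66 + 1.60x = 206.03 - 3.68x → x* = 30.9413.
The Pigouvian tax equals MEC at x*: 11.59 + 0.30×30.9413 = 20.8724.

tax = $20.87 per unit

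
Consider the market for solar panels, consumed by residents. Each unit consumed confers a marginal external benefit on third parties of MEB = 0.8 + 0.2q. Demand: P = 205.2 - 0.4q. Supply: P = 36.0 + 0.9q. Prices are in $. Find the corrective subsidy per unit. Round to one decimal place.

Social marginal benefit = demand + MEB = 206.0 - 0.2q.
Set SMB = MC: 206.0 - 0.2q = 36.0 + 0.9q → q* = 154.5455.
The Pigouvian subsidy equals MEB at q*: 0.8 + 0.2×154.5455 = 31.7091.

subsidy = $31.7 per unit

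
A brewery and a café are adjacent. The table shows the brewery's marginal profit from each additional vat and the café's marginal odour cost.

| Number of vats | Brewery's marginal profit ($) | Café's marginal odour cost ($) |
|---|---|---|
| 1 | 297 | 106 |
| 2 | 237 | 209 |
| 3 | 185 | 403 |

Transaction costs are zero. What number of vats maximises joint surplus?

2

Bargaining reaches the level where marginal profit last exceeds marginal odour cost.
That holds through level 2 (237 ≥ 209) but not at 3 (185 < 403).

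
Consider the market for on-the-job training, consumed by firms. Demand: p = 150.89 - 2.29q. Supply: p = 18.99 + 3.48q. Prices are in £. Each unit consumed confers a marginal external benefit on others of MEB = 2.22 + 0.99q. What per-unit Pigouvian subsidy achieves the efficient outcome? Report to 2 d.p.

subsidy = £30.00 per unit

Social marginal benefit = demand + MEB = 153.11 - 1.30q.
Set SMB = MC: 153.11 - 1.30q = 18.99 + 3.48q → q* = 28.0586.
The Pigouvian subsidy equals MEB at q*: 2.22 + 0.99×28.0586 = 29.9980.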